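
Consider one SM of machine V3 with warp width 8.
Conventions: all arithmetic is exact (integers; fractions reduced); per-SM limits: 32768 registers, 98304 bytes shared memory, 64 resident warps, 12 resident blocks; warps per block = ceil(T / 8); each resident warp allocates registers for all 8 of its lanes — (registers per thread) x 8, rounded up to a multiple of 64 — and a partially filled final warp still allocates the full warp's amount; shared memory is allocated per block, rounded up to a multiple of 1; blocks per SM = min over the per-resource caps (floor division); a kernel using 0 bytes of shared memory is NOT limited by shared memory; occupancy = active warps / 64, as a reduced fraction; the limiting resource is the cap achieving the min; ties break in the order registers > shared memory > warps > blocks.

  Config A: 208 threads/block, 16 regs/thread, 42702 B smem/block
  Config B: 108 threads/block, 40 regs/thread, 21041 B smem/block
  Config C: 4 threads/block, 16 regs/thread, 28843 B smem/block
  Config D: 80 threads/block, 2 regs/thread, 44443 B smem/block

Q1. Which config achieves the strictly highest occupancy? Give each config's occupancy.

occupancies: A 13/16, B 7/8, C 3/64, D 5/16

Answer: B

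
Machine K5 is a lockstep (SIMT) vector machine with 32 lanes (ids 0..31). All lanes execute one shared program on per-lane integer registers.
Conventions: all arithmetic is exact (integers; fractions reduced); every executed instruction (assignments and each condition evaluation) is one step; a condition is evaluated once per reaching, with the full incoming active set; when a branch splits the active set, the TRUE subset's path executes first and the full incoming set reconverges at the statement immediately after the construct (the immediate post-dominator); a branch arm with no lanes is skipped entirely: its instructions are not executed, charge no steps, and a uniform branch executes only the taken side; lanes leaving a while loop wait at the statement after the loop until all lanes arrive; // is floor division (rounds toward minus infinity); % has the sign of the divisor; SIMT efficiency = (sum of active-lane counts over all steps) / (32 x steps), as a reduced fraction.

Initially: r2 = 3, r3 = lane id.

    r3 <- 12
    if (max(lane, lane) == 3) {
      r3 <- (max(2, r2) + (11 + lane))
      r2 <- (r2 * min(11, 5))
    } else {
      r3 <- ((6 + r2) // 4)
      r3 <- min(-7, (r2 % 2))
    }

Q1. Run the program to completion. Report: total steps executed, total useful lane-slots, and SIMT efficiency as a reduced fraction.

Answer: 6 steps, 128 useful, 2/3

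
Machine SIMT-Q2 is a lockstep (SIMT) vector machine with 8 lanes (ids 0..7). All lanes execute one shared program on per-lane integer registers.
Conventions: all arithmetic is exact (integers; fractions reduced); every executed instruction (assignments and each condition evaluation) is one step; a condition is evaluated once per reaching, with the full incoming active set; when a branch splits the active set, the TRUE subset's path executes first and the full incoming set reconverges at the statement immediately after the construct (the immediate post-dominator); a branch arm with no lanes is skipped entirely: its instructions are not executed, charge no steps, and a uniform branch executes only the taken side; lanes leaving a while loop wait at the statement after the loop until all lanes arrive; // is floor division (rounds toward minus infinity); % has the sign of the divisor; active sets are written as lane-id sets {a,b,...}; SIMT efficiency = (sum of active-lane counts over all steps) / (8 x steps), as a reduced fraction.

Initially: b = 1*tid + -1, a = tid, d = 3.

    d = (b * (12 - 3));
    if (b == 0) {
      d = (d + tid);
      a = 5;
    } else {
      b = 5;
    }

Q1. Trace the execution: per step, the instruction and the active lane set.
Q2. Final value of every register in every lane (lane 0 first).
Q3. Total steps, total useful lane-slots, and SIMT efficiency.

step 0: d <- (b * (12 - 3))          {0,1,2,3,4,5,6,7}
step 1: eval (b == 0)                {0,1,2,3,4,5,6,7}
step 2: d <- (d + tid)               {1}
step 3: a <- 5                       {1}
step 4: b <- 5                       {0,2,3,4,5,6,7}

Answer: 5 steps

b: 5,0,5,5,5,5,5,5
a: 0,5,2,3,4,5,6,7
d: -9,1,9,18,27,36,45,54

steps = 5; useful = 25; efficiency = 25/40 = 5/8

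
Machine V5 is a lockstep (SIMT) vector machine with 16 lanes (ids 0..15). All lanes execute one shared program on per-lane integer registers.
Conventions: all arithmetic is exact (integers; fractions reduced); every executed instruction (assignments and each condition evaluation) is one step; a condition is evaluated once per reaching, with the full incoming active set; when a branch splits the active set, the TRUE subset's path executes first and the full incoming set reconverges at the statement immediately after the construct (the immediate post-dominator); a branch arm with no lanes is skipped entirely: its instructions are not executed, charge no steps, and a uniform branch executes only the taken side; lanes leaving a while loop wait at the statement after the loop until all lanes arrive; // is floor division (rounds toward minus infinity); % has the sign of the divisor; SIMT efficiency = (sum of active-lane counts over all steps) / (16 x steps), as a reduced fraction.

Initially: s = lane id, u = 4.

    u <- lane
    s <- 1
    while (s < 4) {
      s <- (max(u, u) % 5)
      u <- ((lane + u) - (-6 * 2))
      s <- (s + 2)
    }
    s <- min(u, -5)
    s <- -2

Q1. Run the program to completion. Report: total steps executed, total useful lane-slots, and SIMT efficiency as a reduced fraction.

Answer: 13 steps, 172 useful, 43/52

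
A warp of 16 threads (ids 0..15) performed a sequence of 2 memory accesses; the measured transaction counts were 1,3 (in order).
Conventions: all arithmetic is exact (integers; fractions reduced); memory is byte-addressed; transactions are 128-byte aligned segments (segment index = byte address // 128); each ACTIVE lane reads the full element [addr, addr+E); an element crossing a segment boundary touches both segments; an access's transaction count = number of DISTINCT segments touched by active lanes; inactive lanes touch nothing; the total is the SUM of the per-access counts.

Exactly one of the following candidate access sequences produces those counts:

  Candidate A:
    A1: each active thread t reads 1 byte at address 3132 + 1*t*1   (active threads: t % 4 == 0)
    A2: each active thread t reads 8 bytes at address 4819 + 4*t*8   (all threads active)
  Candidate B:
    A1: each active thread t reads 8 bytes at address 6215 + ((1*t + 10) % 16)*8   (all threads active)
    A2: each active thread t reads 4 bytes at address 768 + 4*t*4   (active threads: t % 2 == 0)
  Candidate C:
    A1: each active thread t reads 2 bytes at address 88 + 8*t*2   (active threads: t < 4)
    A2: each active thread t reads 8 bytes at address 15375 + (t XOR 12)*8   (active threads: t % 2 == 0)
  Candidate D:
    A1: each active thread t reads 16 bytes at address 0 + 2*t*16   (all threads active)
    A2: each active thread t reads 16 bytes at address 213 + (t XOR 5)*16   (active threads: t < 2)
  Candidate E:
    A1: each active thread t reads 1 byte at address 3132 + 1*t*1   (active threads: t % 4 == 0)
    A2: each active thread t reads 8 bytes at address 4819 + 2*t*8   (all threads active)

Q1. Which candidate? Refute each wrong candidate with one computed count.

A: A2 gives 5 transactions, not 3
B: A1 gives 2 transactions, not 1
C: A1 gives 2 transactions, not 1
D: A1 gives 4 transactions, not 1
E: all counts match (1,3)

Answer: E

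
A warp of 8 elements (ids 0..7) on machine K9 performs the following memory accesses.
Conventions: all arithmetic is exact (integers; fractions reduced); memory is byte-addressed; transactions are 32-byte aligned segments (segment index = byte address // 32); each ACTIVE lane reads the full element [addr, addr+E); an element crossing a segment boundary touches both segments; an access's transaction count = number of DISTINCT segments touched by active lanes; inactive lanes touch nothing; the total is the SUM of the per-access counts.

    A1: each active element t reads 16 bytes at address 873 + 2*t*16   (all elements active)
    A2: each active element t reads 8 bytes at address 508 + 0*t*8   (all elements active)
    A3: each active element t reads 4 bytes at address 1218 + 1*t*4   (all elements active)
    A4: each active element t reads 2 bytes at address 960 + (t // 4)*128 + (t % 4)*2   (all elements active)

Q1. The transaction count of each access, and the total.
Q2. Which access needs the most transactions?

A1: 8 transactions
A2: 2 transactions
A3: 2 transactions
A4: 2 transactions

Answer: 8,2,2,2; total 14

Answer: A1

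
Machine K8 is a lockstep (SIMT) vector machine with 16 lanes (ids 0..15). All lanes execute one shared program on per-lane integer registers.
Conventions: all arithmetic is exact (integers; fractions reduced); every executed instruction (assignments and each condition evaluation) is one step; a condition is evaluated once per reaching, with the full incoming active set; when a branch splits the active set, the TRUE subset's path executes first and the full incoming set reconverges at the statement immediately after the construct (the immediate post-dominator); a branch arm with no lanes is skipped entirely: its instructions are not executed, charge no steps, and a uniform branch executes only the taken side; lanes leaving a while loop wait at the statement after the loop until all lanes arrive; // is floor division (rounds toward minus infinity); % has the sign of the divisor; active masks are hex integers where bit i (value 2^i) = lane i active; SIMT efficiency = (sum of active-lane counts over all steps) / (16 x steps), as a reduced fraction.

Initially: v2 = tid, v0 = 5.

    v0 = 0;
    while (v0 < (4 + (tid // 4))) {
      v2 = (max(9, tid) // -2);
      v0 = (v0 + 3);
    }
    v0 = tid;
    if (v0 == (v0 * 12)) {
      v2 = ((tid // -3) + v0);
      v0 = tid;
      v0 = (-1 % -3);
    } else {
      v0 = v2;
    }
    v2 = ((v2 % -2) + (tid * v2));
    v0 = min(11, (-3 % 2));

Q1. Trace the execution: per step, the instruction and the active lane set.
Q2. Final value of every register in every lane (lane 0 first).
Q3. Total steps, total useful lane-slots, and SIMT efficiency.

step 0: v0 <- 0                      0xffff
step 1: eval (v0 < (4 + (tid // 4))) 0xffff
step 2: v2 <- (max(9, tid) // -2)    0xffff
step 3: v0 <- (v0 + 3)               0xffff
step 4: eval (v0 < (4 + (tid // 4))) 0xffff
step 5: v2 <- (max(9, tid) // -2)    0xffff
step 6: v0 <- (v0 + 3)               0xffff
step 7: eval (v0 < (4 + (tid // 4))) 0xffff
step 8: v2 <- (max(9, tid) // -2)    0xf000
step 9: v0 <- (v0 + 3)               0xf000
step 10: eval (v0 < (4 + (tid // 4))) 0xf000
step 11: v0 <- tid                    0xffff
step 12: eval (v0 == (v0 * 12))       0xffff
step 13: v2 <- ((tid // -3) + v0)     0x0001
step 14: v0 <- tid                    0x0001
step 15: v0 <- (-1 % -3)              0x0001
step 16: v0 <- v2                     0xfffe
step 17: v2 <- ((v2 % -2) + (tid * v2)) 0xffff
step 18: v0 <- min(11, (-3 % 2))      0xffff

Answer: 19 steps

v2: 0,-6,-11,-16,-21,-26,-31,-36,-41,-46,-51,-66,-72,-92,-99,-120
v0: 1,1,1,1,1,1,1,1,1,1,1,1,1,1,1,1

steps = 19; useful = 222; efficiency = 222/304 = 111/152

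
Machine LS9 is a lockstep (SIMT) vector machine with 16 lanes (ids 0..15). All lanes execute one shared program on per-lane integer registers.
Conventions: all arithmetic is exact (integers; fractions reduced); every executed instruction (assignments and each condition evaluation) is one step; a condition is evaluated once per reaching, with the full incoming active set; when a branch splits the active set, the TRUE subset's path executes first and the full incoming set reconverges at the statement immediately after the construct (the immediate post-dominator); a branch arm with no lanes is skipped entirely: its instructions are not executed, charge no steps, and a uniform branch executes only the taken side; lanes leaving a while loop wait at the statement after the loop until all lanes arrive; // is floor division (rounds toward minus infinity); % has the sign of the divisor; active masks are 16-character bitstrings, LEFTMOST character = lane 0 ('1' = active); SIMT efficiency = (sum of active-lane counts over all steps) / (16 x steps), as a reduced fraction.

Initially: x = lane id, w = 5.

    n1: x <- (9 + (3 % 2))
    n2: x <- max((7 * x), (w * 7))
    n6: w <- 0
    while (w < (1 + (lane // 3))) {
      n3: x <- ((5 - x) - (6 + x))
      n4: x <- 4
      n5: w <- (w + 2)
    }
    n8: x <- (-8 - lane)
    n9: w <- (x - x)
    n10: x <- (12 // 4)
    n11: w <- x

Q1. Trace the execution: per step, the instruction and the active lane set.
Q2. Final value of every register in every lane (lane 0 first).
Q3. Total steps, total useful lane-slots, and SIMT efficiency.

step 0: x <- (9 + (3 % 2))           1111111111111111
step 1: x <- max((7 * x), (w * 7))   1111111111111111
step 2: w <- 0                       1111111111111111
step 3: eval (w < (1 + (lane // 3))) 1111111111111111
step 4: x <- ((5 - x) - (6 + x))     1111111111111111
step 5: x <- 4                       1111111111111111
step 6: w <- (w + 2)                 1111111111111111
step 7: eval (w < (1 + (lane // 3))) 1111111111111111
step 8: x <- ((5 - x) - (6 + x))     0000001111111111
step 9: x <- 4                       0000001111111111
step 10: w <- (w + 2)                 0000001111111111
step 11: eval (w < (1 + (lane // 3))) 0000001111111111
step 12: x <- ((5 - x) - (6 + x))     0000000000001111
step 13: x <- 4                       0000000000001111
step 14: w <- (w + 2)                 0000000000001111
step 15: eval (w < (1 + (lane // 3))) 0000000000001111
step 16: x <- (-8 - lane)             1111111111111111
step 17: w <- (x - x)                 1111111111111111
step 18: x <- (12 // 4)               1111111111111111
step 19: w <- x                       1111111111111111

Answer: 20 steps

x: 3,3,3,3,3,3,3,3,3,3,3,3,3,3,3,3
w: 3,3,3,3,3,3,3,3,3,3,3,3,3,3,3,3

steps = 20; useful = 248; efficiency = 248/320 = 31/40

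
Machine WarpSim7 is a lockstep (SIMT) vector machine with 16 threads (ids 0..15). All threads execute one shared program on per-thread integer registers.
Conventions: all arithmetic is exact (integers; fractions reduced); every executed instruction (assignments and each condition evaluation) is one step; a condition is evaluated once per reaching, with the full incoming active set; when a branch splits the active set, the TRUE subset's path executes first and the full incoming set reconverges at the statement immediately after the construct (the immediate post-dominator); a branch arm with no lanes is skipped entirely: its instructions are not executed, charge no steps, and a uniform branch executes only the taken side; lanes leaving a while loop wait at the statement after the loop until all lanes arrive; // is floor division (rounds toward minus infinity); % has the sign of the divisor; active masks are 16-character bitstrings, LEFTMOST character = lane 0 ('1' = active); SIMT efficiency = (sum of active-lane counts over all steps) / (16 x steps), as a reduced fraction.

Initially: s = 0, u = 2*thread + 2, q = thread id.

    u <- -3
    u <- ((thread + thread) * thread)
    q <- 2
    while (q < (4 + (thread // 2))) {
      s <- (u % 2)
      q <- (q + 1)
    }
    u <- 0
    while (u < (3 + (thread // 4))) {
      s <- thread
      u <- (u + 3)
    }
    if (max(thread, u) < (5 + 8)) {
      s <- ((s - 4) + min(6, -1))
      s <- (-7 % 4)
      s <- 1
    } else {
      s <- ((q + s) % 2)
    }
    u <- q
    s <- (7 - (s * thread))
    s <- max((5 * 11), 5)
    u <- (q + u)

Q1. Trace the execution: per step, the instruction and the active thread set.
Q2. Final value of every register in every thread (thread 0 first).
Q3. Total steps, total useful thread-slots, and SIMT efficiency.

step 0: u <- -3                      1111111111111111
step 1: u <- ((thread + thread) * thread) 1111111111111111
step 2: q <- 2                       1111111111111111
step 3: eval (q < (4 + (thread // 2))) 1111111111111111
step 4: s <- (u % 2)                 1111111111111111
step 5: q <- (q + 1)                 1111111111111111
step 6: eval (q < (4 + (thread // 2))) 1111111111111111
step 7: s <- (u % 2)                 1111111111111111
step 8: q <- (q + 1)                 1111111111111111
step 9: eval (q < (4 + (thread // 2))) 1111111111111111
step 10: s <- (u % 2)                 0011111111111111
step 11: q <- (q + 1)                 0011111111111111
step 12: eval (q < (4 + (thread // 2))) 0011111111111111
step 13: s <- (u % 2)                 0000111111111111
step 14: q <- (q + 1)                 0000111111111111
step 15: eval (q < (4 + (thread // 2))) 0000111111111111
step 16: s <- (u % 2)                 0000001111111111
step 17: q <- (q + 1)                 0000001111111111
step 18: eval (q < (4 + (thread // 2))) 0000001111111111
step 19: s <- (u % 2)                 0000000011111111
step 20: q <- (q + 1)                 0000000011111111
step 21: eval (q < (4 + (thread // 2))) 0000000011111111
step 22: s <- (u % 2)                 0000000000111111
step 23: q <- (q + 1)                 0000000000111111
step 24: eval (q < (4 + (thread // 2))) 0000000000111111
step 25: s <- (u % 2)                 0000000000001111
step 26: q <- (q + 1)                 0000000000001111
step 27: eval (q < (4 + (thread // 2))) 0000000000001111
step 28: s <- (u % 2)                 0000000000000011
step 29: q <- (q + 1)                 0000000000000011
step 30: eval (q < (4 + (thread // 2))) 0000000000000011
step 31: u <- 0                       1111111111111111
step 32: eval (u < (3 + (thread // 4))) 1111111111111111
step 33: s <- thread                  1111111111111111
step 34: u <- (u + 3)                 1111111111111111
step 35: eval (u < (3 + (thread // 4))) 1111111111111111
step 36: s <- thread                  0000111111111111
step 37: u <- (u + 3)                 0000111111111111
step 38: eval (u < (3 + (thread // 4))) 0000111111111111
step 39: eval (max(thread, u) < (5 + 8)) 1111111111111111
step 40: s <- ((s - 4) + min(6, -1))  1111111111111000
step 41: s <- (-7 % 4)                1111111111111000
step 42: s <- 1                       1111111111111000
step 43: s <- ((q + s) % 2)           0000000000000111
step 44: u <- q                       1111111111111111
step 45: s <- (7 - (s * thread))      1111111111111111
step 46: s <- max((5 * 11), 5)        1111111111111111
step 47: u <- (q + u)                 1111111111111111

Answer: 48 steps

s: 55,55,55,55,55,55,55,55,55,55,55,55,55,55,55,55
u: 8,8,10,10,12,12,14,14,16,16,18,18,20,20,22,22
q: 4,4,5,5,6,6,7,7,8,8,9,9,10,10,11,11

steps = 48; useful = 566; efficiency = 566/768 = 283/384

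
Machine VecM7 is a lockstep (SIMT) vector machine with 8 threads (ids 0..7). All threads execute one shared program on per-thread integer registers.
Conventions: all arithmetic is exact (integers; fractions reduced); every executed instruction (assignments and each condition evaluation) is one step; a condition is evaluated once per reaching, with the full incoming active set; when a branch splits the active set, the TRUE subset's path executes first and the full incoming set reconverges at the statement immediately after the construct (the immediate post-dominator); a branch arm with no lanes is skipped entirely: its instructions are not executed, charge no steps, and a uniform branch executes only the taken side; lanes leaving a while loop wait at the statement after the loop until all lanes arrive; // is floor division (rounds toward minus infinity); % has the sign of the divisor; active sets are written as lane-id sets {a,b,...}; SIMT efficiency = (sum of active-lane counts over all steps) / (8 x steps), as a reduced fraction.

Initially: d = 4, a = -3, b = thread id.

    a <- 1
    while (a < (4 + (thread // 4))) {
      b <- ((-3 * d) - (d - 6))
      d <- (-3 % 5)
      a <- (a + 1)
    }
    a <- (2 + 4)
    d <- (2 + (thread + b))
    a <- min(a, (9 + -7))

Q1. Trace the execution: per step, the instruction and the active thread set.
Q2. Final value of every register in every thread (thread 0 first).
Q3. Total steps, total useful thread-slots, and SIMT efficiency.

step 0: a <- 1                       {0,1,2,3,4,5,6,7}
step 1: eval (a < (4 + (thread // 4))) {0,1,2,3,4,5,6,7}
step 2: b <- ((-3 * d) - (d - 6))    {0,1,2,3,4,5,6,7}
step 3: d <- (-3 % 5)                {0,1,2,3,4,5,6,7}
step 4: a <- (a + 1)                 {0,1,2,3,4,5,6,7}
step 5: eval (a < (4 + (thread // 4))) {0,1,2,3,4,5,6,7}
step 6: b <- ((-3 * d) - (d - 6))    {0,1,2,3,4,5,6,7}
step 7: d <- (-3 % 5)                {0,1,2,3,4,5,6,7}
step 8: a <- (a + 1)                 {0,1,2,3,4,5,6,7}
step 9: eval (a < (4 + (thread // 4))) {0,1,2,3,4,5,6,7}
step 10: b <- ((-3 * d) - (d - 6))    {0,1,2,3,4,5,6,7}
step 11: d <- (-3 % 5)                {0,1,2,3,4,5,6,7}
step 12: a <- (a + 1)                 {0,1,2,3,4,5,6,7}
step 13: eval (a < (4 + (thread // 4))) {0,1,2,3,4,5,6,7}
step 14: b <- ((-3 * d) - (d - 6))    {4,5,6,7}
step 15: d <- (-3 % 5)                {4,5,6,7}
step 16: a <- (a + 1)                 {4,5,6,7}
step 17: eval (a < (4 + (thread // 4))) {4,5,6,7}
step 18: a <- (2 + 4)                 {0,1,2,3,4,5,6,7}
step 19: d <- (2 + (thread + b))      {0,1,2,3,4,5,6,7}
step 20: a <- min(a, (9 + -7))        {0,1,2,3,4,5,6,7}

Answer: 21 steps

d: 0,1,2,3,4,5,6,7
a: 2,2,2,2,2,2,2,2
b: -2,-2,-2,-2,-2,-2,-2,-2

steps = 21; useful = 152; efficiency = 152/168 = 19/21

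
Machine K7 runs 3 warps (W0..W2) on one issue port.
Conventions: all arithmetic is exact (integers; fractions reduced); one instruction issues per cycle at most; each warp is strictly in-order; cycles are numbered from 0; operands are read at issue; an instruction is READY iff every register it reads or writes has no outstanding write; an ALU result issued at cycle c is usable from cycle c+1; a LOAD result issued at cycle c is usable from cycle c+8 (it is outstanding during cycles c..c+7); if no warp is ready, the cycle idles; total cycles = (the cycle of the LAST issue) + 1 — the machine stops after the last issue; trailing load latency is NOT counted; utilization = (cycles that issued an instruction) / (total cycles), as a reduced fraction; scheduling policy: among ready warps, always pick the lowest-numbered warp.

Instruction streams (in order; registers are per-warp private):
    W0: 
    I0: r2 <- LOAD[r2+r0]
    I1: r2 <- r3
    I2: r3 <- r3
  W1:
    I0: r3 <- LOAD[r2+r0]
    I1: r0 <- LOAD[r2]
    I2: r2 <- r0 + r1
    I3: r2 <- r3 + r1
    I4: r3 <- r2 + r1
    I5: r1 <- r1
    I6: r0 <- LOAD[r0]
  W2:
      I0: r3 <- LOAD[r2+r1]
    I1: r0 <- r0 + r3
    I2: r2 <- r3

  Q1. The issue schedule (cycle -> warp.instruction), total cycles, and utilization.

cycle 0: W0.I0
cycle 1: W1.I0
cycle 2: W1.I1
cycle 3: W2.I0
cycle 4: idle
cycle 5: idle
cycle 6: idle
cycle 7: idle
cycle 8: W0.I1
cycle 9: W0.I2
cycle 10: W1.I2
cycle 11: W1.I3
cycle 12: W1.I4
cycle 13: W1.I5
cycle 14: W1.I6
cycle 15: W2.I1
cycle 16: W2.I2

Answer: 17 cycles, utilization 13/17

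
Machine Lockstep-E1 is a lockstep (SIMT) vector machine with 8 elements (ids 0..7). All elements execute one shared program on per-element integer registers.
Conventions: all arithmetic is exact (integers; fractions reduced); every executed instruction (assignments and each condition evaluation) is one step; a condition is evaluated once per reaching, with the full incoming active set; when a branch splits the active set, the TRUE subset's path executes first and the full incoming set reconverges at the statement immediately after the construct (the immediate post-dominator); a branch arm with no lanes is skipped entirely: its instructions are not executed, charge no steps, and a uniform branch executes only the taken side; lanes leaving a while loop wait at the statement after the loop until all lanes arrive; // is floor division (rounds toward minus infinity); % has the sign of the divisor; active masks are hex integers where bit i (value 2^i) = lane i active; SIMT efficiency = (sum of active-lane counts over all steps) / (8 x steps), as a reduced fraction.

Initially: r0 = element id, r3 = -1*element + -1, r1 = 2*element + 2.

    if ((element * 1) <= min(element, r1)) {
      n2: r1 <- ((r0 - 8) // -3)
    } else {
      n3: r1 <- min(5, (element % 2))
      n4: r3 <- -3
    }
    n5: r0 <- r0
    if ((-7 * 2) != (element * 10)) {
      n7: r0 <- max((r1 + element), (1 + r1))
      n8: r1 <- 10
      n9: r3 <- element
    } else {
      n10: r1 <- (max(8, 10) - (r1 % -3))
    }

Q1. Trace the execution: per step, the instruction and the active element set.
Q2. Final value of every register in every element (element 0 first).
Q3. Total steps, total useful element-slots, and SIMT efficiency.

step 0: eval ((element * 1) <= min(element, r1)) 0xff
step 1: r1 <- ((r0 - 8) // -3)       0xff
step 2: r0 <- r0                     0xff
step 3: eval ((-7 * 2) != (element * 10)) 0xff
step 4: r0 <- max((r1 + element), (1 + r1)) 0xff
step 5: r1 <- 10                     0xff
step 6: r3 <- element                0xff

Answer: 7 steps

r0: 3,3,4,4,5,6,6,7
r3: 0,1,2,3,4,5,6,7
r1: 10,10,10,10,10,10,10,10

steps = 7; useful = 56; efficiency = 56/56 = 1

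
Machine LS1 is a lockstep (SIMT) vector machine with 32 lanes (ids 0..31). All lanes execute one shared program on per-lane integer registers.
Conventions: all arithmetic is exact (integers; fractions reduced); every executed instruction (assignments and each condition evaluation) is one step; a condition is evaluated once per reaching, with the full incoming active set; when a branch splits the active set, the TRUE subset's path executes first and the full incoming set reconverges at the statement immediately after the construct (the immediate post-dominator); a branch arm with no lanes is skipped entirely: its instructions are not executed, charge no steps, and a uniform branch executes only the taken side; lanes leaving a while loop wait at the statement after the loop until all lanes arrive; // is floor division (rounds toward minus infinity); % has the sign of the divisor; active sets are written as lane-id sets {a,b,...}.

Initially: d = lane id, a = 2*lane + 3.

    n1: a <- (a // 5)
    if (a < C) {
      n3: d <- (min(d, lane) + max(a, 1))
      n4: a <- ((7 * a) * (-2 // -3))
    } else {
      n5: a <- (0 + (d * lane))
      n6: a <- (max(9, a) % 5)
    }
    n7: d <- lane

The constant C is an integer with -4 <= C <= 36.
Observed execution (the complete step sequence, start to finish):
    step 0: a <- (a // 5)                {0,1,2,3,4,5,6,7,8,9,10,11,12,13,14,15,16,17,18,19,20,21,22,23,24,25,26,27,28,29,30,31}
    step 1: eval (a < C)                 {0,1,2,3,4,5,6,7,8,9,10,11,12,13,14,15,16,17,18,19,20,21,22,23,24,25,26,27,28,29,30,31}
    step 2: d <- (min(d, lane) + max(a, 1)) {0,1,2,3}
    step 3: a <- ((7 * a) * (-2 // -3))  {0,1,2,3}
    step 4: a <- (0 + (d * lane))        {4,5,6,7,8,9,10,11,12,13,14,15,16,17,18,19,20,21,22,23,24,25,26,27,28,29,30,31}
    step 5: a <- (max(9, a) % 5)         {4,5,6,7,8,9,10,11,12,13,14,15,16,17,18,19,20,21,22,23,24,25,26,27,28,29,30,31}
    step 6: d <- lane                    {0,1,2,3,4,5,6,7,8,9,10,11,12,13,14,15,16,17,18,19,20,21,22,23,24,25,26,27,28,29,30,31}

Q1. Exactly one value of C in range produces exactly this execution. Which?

Answer: C = 2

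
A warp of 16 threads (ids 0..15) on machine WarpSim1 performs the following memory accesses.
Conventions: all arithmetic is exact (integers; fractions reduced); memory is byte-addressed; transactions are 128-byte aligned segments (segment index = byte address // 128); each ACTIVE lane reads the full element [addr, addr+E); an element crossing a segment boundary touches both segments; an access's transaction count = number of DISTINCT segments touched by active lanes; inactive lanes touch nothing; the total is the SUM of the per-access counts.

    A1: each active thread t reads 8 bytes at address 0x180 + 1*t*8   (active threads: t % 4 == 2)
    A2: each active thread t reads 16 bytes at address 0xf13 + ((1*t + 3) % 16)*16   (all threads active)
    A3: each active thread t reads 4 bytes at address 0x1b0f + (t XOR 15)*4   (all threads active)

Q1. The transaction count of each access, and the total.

A1: 1 transaction
A2: 3 transactions
A3: 1 transaction

Answer: 1,3,1; total 5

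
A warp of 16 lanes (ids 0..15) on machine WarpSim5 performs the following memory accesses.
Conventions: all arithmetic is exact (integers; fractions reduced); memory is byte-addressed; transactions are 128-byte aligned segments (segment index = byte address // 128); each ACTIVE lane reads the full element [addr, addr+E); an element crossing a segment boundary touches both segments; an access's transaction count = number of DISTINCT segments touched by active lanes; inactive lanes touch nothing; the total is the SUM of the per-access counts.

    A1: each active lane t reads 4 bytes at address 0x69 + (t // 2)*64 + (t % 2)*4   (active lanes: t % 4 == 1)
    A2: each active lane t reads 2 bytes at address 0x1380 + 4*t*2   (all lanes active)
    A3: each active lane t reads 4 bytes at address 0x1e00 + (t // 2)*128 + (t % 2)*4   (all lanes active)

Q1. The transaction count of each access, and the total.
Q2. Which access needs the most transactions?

A1: 4 transactions
A2: 1 transaction
A3: 8 transactions

Answer: 4,1,8; total 13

Answer: A3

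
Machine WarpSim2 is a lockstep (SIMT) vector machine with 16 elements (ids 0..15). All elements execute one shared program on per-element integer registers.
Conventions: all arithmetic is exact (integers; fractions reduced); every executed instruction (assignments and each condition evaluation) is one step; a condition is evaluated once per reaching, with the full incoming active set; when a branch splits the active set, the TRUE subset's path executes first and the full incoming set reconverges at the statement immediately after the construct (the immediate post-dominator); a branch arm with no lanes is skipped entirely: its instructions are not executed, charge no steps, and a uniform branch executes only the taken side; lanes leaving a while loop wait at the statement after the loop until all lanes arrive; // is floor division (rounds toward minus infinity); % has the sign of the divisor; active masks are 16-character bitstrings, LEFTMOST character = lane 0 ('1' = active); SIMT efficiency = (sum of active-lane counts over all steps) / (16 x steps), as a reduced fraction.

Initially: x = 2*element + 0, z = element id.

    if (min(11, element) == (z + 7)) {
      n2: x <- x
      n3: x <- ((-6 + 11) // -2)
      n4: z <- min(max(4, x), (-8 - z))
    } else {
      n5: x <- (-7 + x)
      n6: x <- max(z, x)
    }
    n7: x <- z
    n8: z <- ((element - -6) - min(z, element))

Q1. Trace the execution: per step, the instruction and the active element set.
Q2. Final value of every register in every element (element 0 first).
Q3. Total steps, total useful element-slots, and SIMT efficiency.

step 0: eval (min(11, element) == (z + 7)) 1111111111111111
step 1: x <- (-7 + x)                1111111111111111
step 2: x <- max(z, x)               1111111111111111
step 3: x <- z                       1111111111111111
step 4: z <- ((element - -6) - min(z, element)) 1111111111111111

Answer: 5 steps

x: 0,1,2,3,4,5,6,7,8,9,10,11,12,13,14,15
z: 6,6,6,6,6,6,6,6,6,6,6,6,6,6,6,6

steps = 5; useful = 80; efficiency = 80/80 = 1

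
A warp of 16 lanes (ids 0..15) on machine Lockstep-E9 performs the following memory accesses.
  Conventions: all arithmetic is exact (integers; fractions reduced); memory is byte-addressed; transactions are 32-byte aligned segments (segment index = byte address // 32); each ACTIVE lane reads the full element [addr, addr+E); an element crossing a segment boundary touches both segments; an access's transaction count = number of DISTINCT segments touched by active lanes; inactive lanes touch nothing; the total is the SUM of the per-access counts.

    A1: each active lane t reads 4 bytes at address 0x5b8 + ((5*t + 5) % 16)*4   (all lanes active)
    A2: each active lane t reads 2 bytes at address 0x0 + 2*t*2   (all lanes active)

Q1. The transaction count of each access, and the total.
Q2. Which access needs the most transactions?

A1: 3 transactions
A2: 2 transactions

Answer: 3,2; total 5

Answer: A1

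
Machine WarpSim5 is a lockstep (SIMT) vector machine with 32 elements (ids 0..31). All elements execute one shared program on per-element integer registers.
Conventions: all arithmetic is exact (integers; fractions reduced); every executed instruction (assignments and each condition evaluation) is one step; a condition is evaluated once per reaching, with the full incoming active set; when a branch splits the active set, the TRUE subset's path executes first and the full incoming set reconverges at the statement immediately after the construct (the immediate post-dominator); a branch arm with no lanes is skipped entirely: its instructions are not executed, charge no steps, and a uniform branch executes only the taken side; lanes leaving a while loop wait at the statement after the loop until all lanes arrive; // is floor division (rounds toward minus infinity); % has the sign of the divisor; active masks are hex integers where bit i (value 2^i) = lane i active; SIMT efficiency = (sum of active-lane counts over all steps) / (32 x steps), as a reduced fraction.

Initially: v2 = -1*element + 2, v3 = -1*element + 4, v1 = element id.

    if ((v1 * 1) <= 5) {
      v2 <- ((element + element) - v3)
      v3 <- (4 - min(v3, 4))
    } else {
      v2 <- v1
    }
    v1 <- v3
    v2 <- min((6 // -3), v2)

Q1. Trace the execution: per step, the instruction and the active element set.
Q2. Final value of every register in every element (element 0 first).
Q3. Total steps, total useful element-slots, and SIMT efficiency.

step 0: eval ((v1 * 1) <= 5)         0xffffffff
step 1: v2 <- ((element + element) - v3) 0x0000003f
step 2: v3 <- (4 - min(v3, 4))       0x0000003f
step 3: v2 <- v1                     0xffffffc0
step 4: v1 <- v3                     0xffffffff
step 5: v2 <- min((6 // -3), v2)     0xffffffff

Answer: 6 steps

v2: -4,-2,-2,-2,-2,-2,-2,-2,-2,-2,-2,-2,-2,-2,-2,-2,-2,-2,-2,-2,-2,-2,-2,-2,-2,-2,-2,-2,-2,-2,-2,-2
v3: 0,1,2,3,4,5,-2,-3,-4,-5,-6,-7,-8,-9,-10,-11,-12,-13,-14,-15,-16,-17,-18,-19,-20,-21,-22,-23,-24,-25,-26,-27
v1: 0,1,2,3,4,5,-2,-3,-4,-5,-6,-7,-8,-9,-10,-11,-12,-13,-14,-15,-16,-17,-18,-19,-20,-21,-22,-23,-24,-25,-26,-27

steps = 6; useful = 134; efficiency = 134/192 = 67/96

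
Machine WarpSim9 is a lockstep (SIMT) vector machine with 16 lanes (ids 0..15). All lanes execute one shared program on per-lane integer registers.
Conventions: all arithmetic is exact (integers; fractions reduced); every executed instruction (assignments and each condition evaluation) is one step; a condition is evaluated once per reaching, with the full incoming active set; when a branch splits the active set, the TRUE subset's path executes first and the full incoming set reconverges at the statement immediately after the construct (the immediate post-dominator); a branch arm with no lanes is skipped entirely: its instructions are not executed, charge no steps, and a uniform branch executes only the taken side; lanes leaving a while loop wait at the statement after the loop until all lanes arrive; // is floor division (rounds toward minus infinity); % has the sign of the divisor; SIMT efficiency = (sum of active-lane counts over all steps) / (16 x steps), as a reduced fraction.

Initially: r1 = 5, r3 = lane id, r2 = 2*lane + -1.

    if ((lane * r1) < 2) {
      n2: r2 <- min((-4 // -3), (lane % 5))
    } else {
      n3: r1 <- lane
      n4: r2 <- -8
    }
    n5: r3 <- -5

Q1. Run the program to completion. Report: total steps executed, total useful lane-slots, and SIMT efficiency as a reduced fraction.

Answer: 5 steps, 63 useful, 63/80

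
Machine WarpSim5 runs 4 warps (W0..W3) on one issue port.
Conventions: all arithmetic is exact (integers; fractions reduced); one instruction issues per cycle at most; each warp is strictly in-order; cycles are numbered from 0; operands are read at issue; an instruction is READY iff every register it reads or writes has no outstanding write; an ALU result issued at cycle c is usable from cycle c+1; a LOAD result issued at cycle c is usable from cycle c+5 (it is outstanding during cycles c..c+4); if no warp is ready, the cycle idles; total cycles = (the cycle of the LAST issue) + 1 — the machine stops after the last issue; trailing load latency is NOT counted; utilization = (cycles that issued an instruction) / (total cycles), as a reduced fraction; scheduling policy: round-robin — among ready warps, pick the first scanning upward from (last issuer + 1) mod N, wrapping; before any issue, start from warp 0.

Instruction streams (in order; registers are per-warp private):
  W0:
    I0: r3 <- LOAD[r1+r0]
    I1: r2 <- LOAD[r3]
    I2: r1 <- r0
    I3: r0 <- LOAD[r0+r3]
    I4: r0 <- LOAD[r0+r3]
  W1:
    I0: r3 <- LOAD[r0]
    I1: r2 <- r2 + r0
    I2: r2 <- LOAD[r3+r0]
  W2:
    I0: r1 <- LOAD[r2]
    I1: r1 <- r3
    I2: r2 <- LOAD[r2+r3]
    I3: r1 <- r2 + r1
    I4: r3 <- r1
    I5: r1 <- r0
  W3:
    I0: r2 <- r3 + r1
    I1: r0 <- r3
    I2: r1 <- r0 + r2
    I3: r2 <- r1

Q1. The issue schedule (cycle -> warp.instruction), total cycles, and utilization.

cycle 0: W0.I0
cycle 1: W1.I0
cycle 2: W2.I0
cycle 3: W3.I0
cycle 4: W1.I1
cycle 5: W3.I1
cycle 6: W0.I1
cycle 7: W1.I2
cycle 8: W2.I1
cycle 9: W3.I2
cycle 10: W0.I2
cycle 11: W2.I2
cycle 12: W3.I3
cycle 13: W0.I3
cycle 14: idle
cycle 15: idle
cycle 16: W2.I3
cycle 17: W2.I4
cycle 18: W0.I4
cycle 19: W2.I5

Answer: 20 cycles, utilization 9/10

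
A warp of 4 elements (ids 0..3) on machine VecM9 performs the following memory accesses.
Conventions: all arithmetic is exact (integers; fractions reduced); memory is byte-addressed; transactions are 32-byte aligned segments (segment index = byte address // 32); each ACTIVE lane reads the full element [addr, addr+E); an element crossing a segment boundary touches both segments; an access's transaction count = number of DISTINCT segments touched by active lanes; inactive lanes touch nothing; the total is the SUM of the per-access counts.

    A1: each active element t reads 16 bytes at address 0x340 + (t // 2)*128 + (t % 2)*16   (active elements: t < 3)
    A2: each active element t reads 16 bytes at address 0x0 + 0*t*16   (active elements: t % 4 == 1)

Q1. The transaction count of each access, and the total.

A1: 2 transactions
A2: 1 transaction

Answer: 2,1; total 3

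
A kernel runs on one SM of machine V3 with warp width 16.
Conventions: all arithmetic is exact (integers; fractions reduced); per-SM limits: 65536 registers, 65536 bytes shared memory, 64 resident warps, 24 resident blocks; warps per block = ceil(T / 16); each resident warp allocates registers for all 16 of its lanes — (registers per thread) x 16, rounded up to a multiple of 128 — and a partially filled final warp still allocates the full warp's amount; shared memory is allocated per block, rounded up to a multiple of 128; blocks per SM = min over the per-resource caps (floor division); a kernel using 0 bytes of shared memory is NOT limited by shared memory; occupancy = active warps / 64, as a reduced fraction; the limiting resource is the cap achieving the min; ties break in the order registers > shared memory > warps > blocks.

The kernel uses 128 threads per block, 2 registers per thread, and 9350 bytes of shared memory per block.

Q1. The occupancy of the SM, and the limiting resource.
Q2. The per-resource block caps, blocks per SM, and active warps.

Answer: occupancy 3/4, limited by shared memory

registers: 64 blocks
shared memory: 6 blocks
warps: 8 blocks
blocks: 24 blocks

Answer: 6 blocks, 48 active warps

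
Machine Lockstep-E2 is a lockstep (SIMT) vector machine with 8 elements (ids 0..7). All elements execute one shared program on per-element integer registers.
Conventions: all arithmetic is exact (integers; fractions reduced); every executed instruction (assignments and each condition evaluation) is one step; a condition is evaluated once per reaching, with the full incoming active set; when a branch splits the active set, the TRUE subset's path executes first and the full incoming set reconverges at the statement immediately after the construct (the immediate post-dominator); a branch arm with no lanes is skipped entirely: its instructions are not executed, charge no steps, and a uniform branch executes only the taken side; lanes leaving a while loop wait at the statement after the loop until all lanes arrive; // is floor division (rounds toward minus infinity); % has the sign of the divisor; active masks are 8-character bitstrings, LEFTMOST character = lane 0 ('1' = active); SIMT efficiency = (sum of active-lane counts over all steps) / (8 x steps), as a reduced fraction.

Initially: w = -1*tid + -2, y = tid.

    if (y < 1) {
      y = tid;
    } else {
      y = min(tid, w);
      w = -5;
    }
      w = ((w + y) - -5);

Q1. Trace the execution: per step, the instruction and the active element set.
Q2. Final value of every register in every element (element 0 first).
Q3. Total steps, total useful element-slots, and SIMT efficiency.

step 0: eval (y < 1)                 11111111
step 1: y <- tid                     10000000
step 2: y <- min(tid, w)             01111111
step 3: w <- -5                      01111111
step 4: w <- ((w + y) - -5)          11111111

Answer: 5 steps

w: 3,-3,-4,-5,-6,-7,-8,-9
y: 0,-3,-4,-5,-6,-7,-8,-9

steps = 5; useful = 31; efficiency = 31/40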